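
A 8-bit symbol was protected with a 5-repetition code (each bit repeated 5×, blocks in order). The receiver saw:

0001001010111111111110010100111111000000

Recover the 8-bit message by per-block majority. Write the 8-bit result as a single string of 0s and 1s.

00110110

Block 1 (00010): 1 one → 0
Block 2 (01010): 2 ones → 0
Block 3 (11111): 5 ones → 1
Block 4 (11111): 5 ones → 1
Block 5 (10010): 2 ones → 0
Block 6 (10011): 3 ones → 1
Block 7 (11110): 4 ones → 1
Block 8 (00000): 0 ones → 0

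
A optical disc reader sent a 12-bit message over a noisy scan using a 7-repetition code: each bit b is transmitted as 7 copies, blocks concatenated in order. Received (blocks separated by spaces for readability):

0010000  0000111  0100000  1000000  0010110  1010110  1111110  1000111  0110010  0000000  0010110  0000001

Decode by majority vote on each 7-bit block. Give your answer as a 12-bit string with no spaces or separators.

000001110000

Block 1 (0010000): 1 one → 0
Block 2 (0000111): 3 ones → 0
Block 3 (0100000): 1 one → 0
Block 4 (1000000): 1 one → 0
Block 5 (0010110): 3 ones → 0
Block 6 (1010110): 4 ones → 1
Block 7 (1111110): 6 ones → 1
Block 8 (1000111): 4 ones → 1
Block 9 (0110010): 3 ones → 0
Block 10 (0000000): 0 ones → 0
Block 11 (0010110): 3 ones → 0
Block 12 (0000001): 1 one → 0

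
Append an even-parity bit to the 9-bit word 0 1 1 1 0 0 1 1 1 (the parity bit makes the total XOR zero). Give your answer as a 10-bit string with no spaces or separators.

0111001110

XOR of the 9 data bits: 0⊕1⊕1⊕1⊕0⊕0⊕1⊕1⊕1 = 0
Parity bit = 0 (so all 10 bits XOR to 0).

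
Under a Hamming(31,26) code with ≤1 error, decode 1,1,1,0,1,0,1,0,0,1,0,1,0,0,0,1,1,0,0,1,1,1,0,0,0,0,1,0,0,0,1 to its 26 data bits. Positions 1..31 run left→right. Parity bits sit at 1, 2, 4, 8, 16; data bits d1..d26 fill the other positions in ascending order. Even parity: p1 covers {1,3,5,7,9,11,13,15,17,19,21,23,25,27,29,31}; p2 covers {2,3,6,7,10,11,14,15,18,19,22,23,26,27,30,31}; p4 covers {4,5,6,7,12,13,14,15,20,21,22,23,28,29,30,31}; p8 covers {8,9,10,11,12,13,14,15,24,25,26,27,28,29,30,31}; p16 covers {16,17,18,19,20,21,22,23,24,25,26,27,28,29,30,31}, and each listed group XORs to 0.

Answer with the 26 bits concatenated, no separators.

s1 (pos 1,3,5,7,9,11,13,15,17,19,21,23,25,27,29,31): 1⊕1⊕1⊕1⊕0⊕0⊕0⊕0⊕1⊕0⊕1⊕0⊕0⊕1⊕0⊕1 = 0
s2 (pos 2,3,6,7,10,11,14,15,18,19,22,23,26,27,30,31): 1⊕1⊕0⊕1⊕1⊕0⊕0⊕0⊕0⊕0⊕1⊕0⊕0⊕1⊕0⊕1 = 1
s4 (pos 4,5,6,7,12,13,14,15,20,21,22,23,28,29,30,31): 0⊕1⊕0⊕1⊕1⊕0⊕0⊕0⊕1⊕1⊕1⊕0⊕0⊕0⊕0⊕1 = 1
s8 (pos 8,9,10,11,12,13,14,15,24,25,26,27,28,29,30,31): 0⊕0⊕1⊕0⊕1⊕0⊕0⊕0⊕0⊕0⊕0⊕1⊕0⊕0⊕0⊕1 = 0
s16 (pos 16,17,18,19,20,21,22,23,24,25,26,27,28,29,30,31): 1⊕1⊕0⊕0⊕1⊕1⊕1⊕0⊕0⊕0⊕0⊕1⊕0⊕0⊕0⊕1 = 1
Syndrome s16…s1 = 10110 → error at position 22.
Flip position 22: 1110101001010001100111000010001 → 1110101001010001100110000010001
Read data bits from positions 3,5,6,7,9,10,11,12,13,14,15,17,18,19,20,21,22,23,24,25,26,27,28,29,30,31: 11010101000100110000010001

11010101000100110000010001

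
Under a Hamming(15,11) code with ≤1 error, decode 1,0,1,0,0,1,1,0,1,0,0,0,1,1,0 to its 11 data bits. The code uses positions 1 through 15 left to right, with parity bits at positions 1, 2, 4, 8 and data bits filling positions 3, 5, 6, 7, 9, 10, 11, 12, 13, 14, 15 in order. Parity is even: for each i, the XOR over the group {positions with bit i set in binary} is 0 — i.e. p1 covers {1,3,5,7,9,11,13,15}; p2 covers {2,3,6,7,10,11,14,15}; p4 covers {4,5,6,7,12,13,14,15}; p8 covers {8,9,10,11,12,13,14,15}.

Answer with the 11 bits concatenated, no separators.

s1 (pos 1,3,5,7,9,11,13,15): 1⊕1⊕0⊕1⊕1⊕0⊕1⊕0 = 1
s2 (pos 2,3,6,7,10,11,14,15): 0⊕1⊕1⊕1⊕0⊕0⊕1⊕0 = 0
s4 (pos 4,5,6,7,12,13,14,15): 0⊕0⊕1⊕1⊕0⊕1⊕1⊕0 = 0
s8 (pos 8,9,10,11,12,13,14,15): 0⊕1⊕0⊕0⊕0⊕1⊕1⊕0 = 1
Syndrome s8…s1 = 1001 → error at position 9.
Flip position 9: 101001101000110 → 101001100000110
Read data bits from positions 3,5,6,7,9,10,11,12,13,14,15: 10110000110

10110000110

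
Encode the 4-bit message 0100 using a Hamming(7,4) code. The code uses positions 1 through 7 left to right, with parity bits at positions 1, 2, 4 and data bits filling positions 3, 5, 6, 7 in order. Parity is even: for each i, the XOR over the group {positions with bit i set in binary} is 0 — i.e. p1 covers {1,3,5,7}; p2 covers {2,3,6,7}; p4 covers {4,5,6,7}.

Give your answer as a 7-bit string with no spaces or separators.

1001100

Place data at non-parity positions: p1 p2 0 p4 1 0 0
p1 (pos 1,3,5,7): XOR of data positions = 0⊕1⊕0 = 1
p2 (pos 2,3,6,7): XOR of data positions = 0⊕0⊕0 = 0
p4 (pos 4,5,6,7): XOR of data positions = 1⊕0⊕0 = 1
Codeword: 1001100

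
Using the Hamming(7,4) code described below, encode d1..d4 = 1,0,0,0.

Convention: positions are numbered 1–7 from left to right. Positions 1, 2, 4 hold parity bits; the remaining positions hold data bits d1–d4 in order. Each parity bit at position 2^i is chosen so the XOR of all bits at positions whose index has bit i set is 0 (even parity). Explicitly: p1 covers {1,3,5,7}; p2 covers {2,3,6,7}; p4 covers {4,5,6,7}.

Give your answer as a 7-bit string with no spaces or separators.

Place data at non-parity positions: p1 p2 1 p4 0 0 0
p1 (pos 1,3,5,7): XOR of data positions = 1⊕0⊕0 = 1
p2 (pos 2,3,6,7): XOR of data positions = 1⊕0⊕0 = 1
p4 (pos 4,5,6,7): XOR of data positions = 0⊕0⊕0 = 0
Codeword: 1110000

1110000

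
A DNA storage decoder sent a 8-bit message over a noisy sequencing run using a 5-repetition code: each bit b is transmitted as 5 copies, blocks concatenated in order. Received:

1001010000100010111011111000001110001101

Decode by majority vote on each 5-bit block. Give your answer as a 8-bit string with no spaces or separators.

00011011

Block 1 (10010): 2 ones → 0
Block 2 (10000): 1 one → 0
Block 3 (10001): 2 ones → 0
Block 4 (01110): 3 ones → 1
Block 5 (11111): 5 ones → 1
Block 6 (00000): 0 ones → 0
Block 7 (11100): 3 ones → 1
Block 8 (01101): 3 ones → 1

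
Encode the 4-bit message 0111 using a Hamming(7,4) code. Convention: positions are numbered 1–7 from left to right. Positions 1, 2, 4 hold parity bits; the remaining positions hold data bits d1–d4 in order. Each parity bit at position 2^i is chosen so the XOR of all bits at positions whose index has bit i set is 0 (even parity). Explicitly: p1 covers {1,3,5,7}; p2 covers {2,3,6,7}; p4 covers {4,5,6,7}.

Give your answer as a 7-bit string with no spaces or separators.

0001111

Place data at non-parity positions: p1 p2 0 p4 1 1 1
p1 (pos 1,3,5,7): XOR of data positions = 0⊕1⊕1 = 0
p2 (pos 2,3,6,7): XOR of data positions = 0⊕1⊕1 = 0
p4 (pos 4,5,6,7): XOR of data positions = 1⊕1⊕1 = 1
Codeword: 0001111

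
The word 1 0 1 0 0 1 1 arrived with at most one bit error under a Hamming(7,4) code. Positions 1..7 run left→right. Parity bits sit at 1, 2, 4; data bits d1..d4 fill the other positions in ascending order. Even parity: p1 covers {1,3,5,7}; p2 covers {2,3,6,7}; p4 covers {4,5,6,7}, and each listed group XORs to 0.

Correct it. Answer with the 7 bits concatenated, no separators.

1000011

s1 (pos 1,3,5,7): 1⊕1⊕0⊕1 = 1
s2 (pos 2,3,6,7): 0⊕1⊕1⊕1 = 1
s4 (pos 4,5,6,7): 0⊕0⊕1⊕1 = 0
Syndrome s4…s1 = 011 → error at position 3.
Flip position 3: 1010011 → 1000011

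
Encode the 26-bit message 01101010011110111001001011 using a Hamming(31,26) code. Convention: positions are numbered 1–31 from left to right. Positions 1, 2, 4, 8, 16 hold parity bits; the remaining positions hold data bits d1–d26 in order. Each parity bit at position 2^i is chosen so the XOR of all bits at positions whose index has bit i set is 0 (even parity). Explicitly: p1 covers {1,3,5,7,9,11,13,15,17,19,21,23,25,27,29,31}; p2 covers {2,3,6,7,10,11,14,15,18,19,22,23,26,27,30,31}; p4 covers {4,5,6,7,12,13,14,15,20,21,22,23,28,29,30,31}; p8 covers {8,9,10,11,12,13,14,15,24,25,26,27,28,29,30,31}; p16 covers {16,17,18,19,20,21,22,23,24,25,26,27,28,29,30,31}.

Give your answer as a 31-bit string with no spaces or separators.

Place data at non-parity positions: p1 p2 0 p4 1 1 0 p8 1 0 1 0 0 1 1 p16 1 1 0 1 1 1 0 0 1 0 0 1 0 1 1
p1 (pos 1,3,5,7,9,11,13,15,17,19,21,23,25,27,29,31): XOR of data positions = 0⊕1⊕0⊕1⊕1⊕0⊕1⊕1⊕0⊕1⊕0⊕1⊕0⊕0⊕1 = 0
p2 (pos 2,3,6,7,10,11,14,15,18,19,22,23,26,27,30,31): XOR of data positions = 0⊕1⊕0⊕0⊕1⊕1⊕1⊕1⊕0⊕1⊕0⊕0⊕0⊕1⊕1 = 0
p4 (pos 4,5,6,7,12,13,14,15,20,21,22,23,28,29,30,31): XOR of data positions = 1⊕1⊕0⊕0⊕0⊕1⊕1⊕1⊕1⊕1⊕0⊕1⊕0⊕1⊕1 = 0
p8 (pos 8,9,10,11,12,13,14,15,24,25,26,27,28,29,30,31): XOR of data positions = 1⊕0⊕1⊕0⊕0⊕1⊕1⊕0⊕1⊕0⊕0⊕1⊕0⊕1⊕1 = 0
p16 (pos 16,17,18,19,20,21,22,23,24,25,26,27,28,29,30,31): XOR of data positions = 1⊕1⊕0⊕1⊕1⊕1⊕0⊕0⊕1⊕0⊕0⊕1⊕0⊕1⊕1 = 1
Codeword: 0000110010100111110111001001011

0000110010100111110111001001011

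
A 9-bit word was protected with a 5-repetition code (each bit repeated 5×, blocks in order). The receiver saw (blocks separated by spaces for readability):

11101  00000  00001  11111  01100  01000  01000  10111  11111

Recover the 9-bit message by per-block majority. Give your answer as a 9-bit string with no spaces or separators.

100100011

Block 1 (11101): 4 ones → 1
Block 2 (00000): 0 ones → 0
Block 3 (00001): 1 one → 0
Block 4 (11111): 5 ones → 1
Block 5 (01100): 2 ones → 0
Block 6 (01000): 1 one → 0
Block 7 (01000): 1 one → 0
Block 8 (10111): 4 ones → 1
Block 9 (11111): 5 ones → 1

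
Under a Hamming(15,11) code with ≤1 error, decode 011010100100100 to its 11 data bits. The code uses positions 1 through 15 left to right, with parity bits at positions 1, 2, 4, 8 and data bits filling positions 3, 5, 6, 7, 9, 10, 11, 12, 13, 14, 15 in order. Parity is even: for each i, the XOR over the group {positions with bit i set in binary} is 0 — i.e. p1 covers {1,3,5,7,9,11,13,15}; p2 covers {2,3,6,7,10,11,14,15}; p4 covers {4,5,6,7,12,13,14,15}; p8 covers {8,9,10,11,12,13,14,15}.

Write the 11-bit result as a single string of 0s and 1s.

s1 (pos 1,3,5,7,9,11,13,15): 0⊕1⊕1⊕1⊕0⊕0⊕1⊕0 = 0
s2 (pos 2,3,6,7,10,11,14,15): 1⊕1⊕0⊕1⊕1⊕0⊕0⊕0 = 0
s4 (pos 4,5,6,7,12,13,14,15): 0⊕1⊕0⊕1⊕0⊕1⊕0⊕0 = 1
s8 (pos 8,9,10,11,12,13,14,15): 0⊕0⊕1⊕0⊕0⊕1⊕0⊕0 = 0
Syndrome s8…s1 = 0100 → error at position 4.
Flip position 4: 011010100100100 → 011110100100100
Read data bits from positions 3,5,6,7,9,10,11,12,13,14,15: 11010100100

11010100100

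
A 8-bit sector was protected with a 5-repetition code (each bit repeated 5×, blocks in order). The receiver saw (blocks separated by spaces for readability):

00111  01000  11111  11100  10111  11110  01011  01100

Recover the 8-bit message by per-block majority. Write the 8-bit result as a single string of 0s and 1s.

Block 1 (00111): 3 ones → 1
Block 2 (01000): 1 one → 0
Block 3 (11111): 5 ones → 1
Block 4 (11100): 3 ones → 1
Block 5 (10111): 4 ones → 1
Block 6 (11110): 4 ones → 1
Block 7 (01011): 3 ones → 1
Block 8 (01100): 2 ones → 0

10111110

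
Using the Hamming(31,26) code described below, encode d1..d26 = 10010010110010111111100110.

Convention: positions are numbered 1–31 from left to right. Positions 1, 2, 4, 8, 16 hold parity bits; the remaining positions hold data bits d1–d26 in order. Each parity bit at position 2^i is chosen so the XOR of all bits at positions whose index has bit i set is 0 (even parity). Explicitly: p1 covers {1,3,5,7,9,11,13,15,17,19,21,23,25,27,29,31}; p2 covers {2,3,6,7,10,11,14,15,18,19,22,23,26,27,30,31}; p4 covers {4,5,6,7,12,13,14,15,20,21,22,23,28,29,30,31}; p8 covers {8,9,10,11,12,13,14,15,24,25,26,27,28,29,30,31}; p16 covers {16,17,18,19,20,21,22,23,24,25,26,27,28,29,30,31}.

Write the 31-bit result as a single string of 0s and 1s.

0111001000101100010111111100110

Place data at non-parity positions: p1 p2 1 p4 0 0 1 p8 0 0 1 0 1 1 0 p16 0 1 0 1 1 1 1 1 1 1 0 0 1 1 0
p1 (pos 1,3,5,7,9,11,13,15,17,19,21,23,25,27,29,31): XOR of data positions = 1⊕0⊕1⊕0⊕1⊕1⊕0⊕0⊕0⊕1⊕1⊕1⊕0⊕1⊕0 = 0
p2 (pos 2,3,6,7,10,11,14,15,18,19,22,23,26,27,30,31): XOR of data positions = 1⊕0⊕1⊕0⊕1⊕1⊕0⊕1⊕0⊕1⊕1⊕1⊕0⊕1⊕0 = 1
p4 (pos 4,5,6,7,12,13,14,15,20,21,22,23,28,29,30,31): XOR of data positions = 0⊕0⊕1⊕0⊕1⊕1⊕0⊕1⊕1⊕1⊕1⊕0⊕1⊕1⊕0 = 1
p8 (pos 8,9,10,11,12,13,14,15,24,25,26,27,28,29,30,31): XOR of data positions = 0⊕0⊕1⊕0⊕1⊕1⊕0⊕1⊕1⊕1⊕0⊕0⊕1⊕1⊕0 = 0
p16 (pos 16,17,18,19,20,21,22,23,24,25,26,27,28,29,30,31): XOR of data positions = 0⊕1⊕0⊕1⊕1⊕1⊕1⊕1⊕1⊕1⊕0⊕0⊕1⊕1⊕0 = 0
Codeword: 0111001000101100010111111100110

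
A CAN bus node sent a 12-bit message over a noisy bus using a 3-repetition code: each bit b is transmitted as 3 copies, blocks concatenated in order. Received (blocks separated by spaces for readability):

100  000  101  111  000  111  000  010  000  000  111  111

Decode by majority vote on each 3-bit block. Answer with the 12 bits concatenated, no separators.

001101000011

Block 1 (100): 1 one → 0
Block 2 (000): 0 ones → 0
Block 3 (101): 2 ones → 1
Block 4 (111): 3 ones → 1
Block 5 (000): 0 ones → 0
Block 6 (111): 3 ones → 1
Block 7 (000): 0 ones → 0
Block 8 (010): 1 one → 0
Block 9 (000): 0 ones → 0
Block 10 (000): 0 ones → 0
Block 11 (111): 3 ones → 1
Block 12 (111): 3 ones → 1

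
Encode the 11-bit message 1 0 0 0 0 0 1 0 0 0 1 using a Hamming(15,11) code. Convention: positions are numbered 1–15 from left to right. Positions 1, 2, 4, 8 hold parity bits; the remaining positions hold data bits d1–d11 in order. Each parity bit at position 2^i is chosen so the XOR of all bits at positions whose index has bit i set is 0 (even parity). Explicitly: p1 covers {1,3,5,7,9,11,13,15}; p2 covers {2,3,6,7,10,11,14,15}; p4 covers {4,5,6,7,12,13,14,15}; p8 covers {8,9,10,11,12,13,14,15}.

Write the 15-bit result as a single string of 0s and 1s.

Place data at non-parity positions: p1 p2 1 p4 0 0 0 p8 0 0 1 0 0 0 1
p1 (pos 1,3,5,7,9,11,13,15): XOR of data positions = 1⊕0⊕0⊕0⊕1⊕0⊕1 = 1
p2 (pos 2,3,6,7,10,11,14,15): XOR of data positions = 1⊕0⊕0⊕0⊕1⊕0⊕1 = 1
p4 (pos 4,5,6,7,12,13,14,15): XOR of data positions = 0⊕0⊕0⊕0⊕0⊕0⊕1 = 1
p8 (pos 8,9,10,11,12,13,14,15): XOR of data positions = 0⊕0⊕1⊕0⊕0⊕0⊕1 = 0
Codeword: 111100000010001

111100000010001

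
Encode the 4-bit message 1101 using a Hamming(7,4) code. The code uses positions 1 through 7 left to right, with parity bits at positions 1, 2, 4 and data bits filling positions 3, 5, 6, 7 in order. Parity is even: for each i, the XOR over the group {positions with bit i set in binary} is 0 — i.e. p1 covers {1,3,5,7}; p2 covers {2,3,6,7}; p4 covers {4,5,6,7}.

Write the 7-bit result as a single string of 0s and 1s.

Place data at non-parity positions: p1 p2 1 p4 1 0 1
p1 (pos 1,3,5,7): XOR of data positions = 1⊕1⊕1 = 1
p2 (pos 2,3,6,7): XOR of data positions = 1⊕0⊕1 = 0
p4 (pos 4,5,6,7): XOR of data positions = 1⊕0⊕1 = 0
Codeword: 1010101

1010101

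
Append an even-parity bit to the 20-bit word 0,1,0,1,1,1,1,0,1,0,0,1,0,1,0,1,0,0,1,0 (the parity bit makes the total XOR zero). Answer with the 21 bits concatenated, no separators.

010111101001010100100

XOR of the 20 data bits: 0⊕1⊕0⊕1⊕1⊕1⊕1⊕0⊕1⊕0⊕0⊕1⊕0⊕1⊕0⊕1⊕0⊕0⊕1⊕0 = 0
Parity bit = 0 (so all 21 bits XOR to 0).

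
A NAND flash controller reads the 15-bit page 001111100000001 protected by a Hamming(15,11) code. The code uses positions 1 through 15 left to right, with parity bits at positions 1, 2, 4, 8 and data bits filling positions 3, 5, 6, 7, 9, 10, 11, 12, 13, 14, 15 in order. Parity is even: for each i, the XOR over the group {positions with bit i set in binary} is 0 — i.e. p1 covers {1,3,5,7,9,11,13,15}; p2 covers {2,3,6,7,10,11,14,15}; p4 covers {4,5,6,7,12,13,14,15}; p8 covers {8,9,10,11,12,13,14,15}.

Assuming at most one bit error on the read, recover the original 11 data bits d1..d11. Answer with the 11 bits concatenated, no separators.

11110001001

s1 (pos 1,3,5,7,9,11,13,15): 0⊕1⊕1⊕1⊕0⊕0⊕0⊕1 = 0
s2 (pos 2,3,6,7,10,11,14,15): 0⊕1⊕1⊕1⊕0⊕0⊕0⊕1 = 0
s4 (pos 4,5,6,7,12,13,14,15): 1⊕1⊕1⊕1⊕0⊕0⊕0⊕1 = 1
s8 (pos 8,9,10,11,12,13,14,15): 0⊕0⊕0⊕0⊕0⊕0⊕0⊕1 = 1
Syndrome s8…s1 = 1100 → error at position 12.
Flip position 12: 001111100000001 → 001111100001001
Read data bits from positions 3,5,6,7,9,10,11,12,13,14,15: 11110001001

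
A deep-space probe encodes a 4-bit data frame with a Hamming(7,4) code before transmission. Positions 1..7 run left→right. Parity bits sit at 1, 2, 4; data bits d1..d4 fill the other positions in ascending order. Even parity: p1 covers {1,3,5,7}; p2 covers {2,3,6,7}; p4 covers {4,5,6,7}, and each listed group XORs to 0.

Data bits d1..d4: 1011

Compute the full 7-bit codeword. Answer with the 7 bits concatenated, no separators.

0110011

Place data at non-parity positions: p1 p2 1 p4 0 1 1
p1 (pos 1,3,5,7): XOR of data positions = 1⊕0⊕1 = 0
p2 (pos 2,3,6,7): XOR of data positions = 1⊕1⊕1 = 1
p4 (pos 4,5,6,7): XOR of data positions = 0⊕1⊕1 = 0
Codeword: 0110011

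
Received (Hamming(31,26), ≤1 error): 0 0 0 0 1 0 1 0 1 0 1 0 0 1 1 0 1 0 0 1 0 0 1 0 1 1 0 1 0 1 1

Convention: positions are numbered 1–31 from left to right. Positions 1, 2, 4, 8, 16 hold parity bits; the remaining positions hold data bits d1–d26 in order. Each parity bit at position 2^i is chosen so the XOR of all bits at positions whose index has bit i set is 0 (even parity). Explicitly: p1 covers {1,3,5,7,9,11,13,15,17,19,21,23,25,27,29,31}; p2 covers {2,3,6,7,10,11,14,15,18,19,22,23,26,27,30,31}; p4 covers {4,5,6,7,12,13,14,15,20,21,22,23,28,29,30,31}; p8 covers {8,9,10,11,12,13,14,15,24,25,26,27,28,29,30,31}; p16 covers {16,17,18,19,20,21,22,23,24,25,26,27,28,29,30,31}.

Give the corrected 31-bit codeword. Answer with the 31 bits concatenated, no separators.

s1 (pos 1,3,5,7,9,11,13,15,17,19,21,23,25,27,29,31): 0⊕0⊕1⊕1⊕1⊕1⊕0⊕1⊕1⊕0⊕0⊕1⊕1⊕0⊕0⊕1 = 1
s2 (pos 2,3,6,7,10,11,14,15,18,19,22,23,26,27,30,31): 0⊕0⊕0⊕1⊕0⊕1⊕1⊕1⊕0⊕0⊕0⊕1⊕1⊕0⊕1⊕1 = 0
s4 (pos 4,5,6,7,12,13,14,15,20,21,22,23,28,29,30,31): 0⊕1⊕0⊕1⊕0⊕0⊕1⊕1⊕1⊕0⊕0⊕1⊕1⊕0⊕1⊕1 = 1
s8 (pos 8,9,10,11,12,13,14,15,24,25,26,27,28,29,30,31): 0⊕1⊕0⊕1⊕0⊕0⊕1⊕1⊕0⊕1⊕1⊕0⊕1⊕0⊕1⊕1 = 1
s16 (pos 16,17,18,19,20,21,22,23,24,25,26,27,28,29,30,31): 0⊕1⊕0⊕0⊕1⊕0⊕0⊕1⊕0⊕1⊕1⊕0⊕1⊕0⊕1⊕1 = 0
Syndrome s16…s1 = 01101 → error at position 13.
Flip position 13: 0000101010100110100100101101011 → 0000101010101110100100101101011

0000101010101110100100101101011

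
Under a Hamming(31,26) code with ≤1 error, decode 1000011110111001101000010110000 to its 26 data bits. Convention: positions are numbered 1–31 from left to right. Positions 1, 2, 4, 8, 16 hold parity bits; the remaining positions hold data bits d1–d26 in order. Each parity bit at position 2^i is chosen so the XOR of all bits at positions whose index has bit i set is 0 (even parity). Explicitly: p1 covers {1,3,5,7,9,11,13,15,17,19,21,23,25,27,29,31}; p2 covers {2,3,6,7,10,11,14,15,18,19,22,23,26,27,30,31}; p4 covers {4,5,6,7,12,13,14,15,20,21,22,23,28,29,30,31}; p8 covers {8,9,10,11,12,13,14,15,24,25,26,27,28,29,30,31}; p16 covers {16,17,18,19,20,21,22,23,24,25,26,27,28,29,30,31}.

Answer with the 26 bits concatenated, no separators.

s1 (pos 1,3,5,7,9,11,13,15,17,19,21,23,25,27,29,31): 1⊕0⊕0⊕1⊕1⊕1⊕1⊕0⊕1⊕1⊕0⊕0⊕0⊕1⊕0⊕0 = 0
s2 (pos 2,3,6,7,10,11,14,15,18,19,22,23,26,27,30,31): 0⊕0⊕1⊕1⊕0⊕1⊕0⊕0⊕0⊕1⊕0⊕0⊕1⊕1⊕0⊕0 = 0
s4 (pos 4,5,6,7,12,13,14,15,20,21,22,23,28,29,30,31): 0⊕0⊕1⊕1⊕1⊕1⊕0⊕0⊕0⊕0⊕0⊕0⊕0⊕0⊕0⊕0 = 0
s8 (pos 8,9,10,11,12,13,14,15,24,25,26,27,28,29,30,31): 1⊕1⊕0⊕1⊕1⊕1⊕0⊕0⊕1⊕0⊕1⊕1⊕0⊕0⊕0⊕0 = 0
s16 (pos 16,17,18,19,20,21,22,23,24,25,26,27,28,29,30,31): 1⊕1⊕0⊕1⊕0⊕0⊕0⊕0⊕1⊕0⊕1⊕1⊕0⊕0⊕0⊕0 = 0
Syndrome s16…s1 = 00000 → no error.
Read data bits from positions 3,5,6,7,9,10,11,12,13,14,15,17,18,19,20,21,22,23,24,25,26,27,28,29,30,31: 00111011100101000010110000

00111011100101000010110000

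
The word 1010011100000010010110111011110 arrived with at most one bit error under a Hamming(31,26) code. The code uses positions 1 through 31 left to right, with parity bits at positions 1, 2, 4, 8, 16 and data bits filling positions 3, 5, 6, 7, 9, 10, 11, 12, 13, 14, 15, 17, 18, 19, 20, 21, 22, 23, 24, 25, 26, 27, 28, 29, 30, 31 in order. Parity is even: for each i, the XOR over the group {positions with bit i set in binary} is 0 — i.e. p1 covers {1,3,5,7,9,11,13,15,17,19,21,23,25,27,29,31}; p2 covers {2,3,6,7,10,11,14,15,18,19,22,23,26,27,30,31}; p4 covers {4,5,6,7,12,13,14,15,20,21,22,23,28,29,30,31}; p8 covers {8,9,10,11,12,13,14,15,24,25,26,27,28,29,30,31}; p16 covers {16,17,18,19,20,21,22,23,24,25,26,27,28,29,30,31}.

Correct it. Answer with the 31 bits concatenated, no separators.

1010111100000010010110111011110

s1 (pos 1,3,5,7,9,11,13,15,17,19,21,23,25,27,29,31): 1⊕1⊕0⊕1⊕0⊕0⊕0⊕1⊕0⊕0⊕1⊕1⊕1⊕1⊕1⊕0 = 1
s2 (pos 2,3,6,7,10,11,14,15,18,19,22,23,26,27,30,31): 0⊕1⊕1⊕1⊕0⊕0⊕0⊕1⊕1⊕0⊕0⊕1⊕0⊕1⊕1⊕0 = 0
s4 (pos 4,5,6,7,12,13,14,15,20,21,22,23,28,29,30,31): 0⊕0⊕1⊕1⊕0⊕0⊕0⊕1⊕1⊕1⊕0⊕1⊕1⊕1⊕1⊕0 = 1
s8 (pos 8,9,10,11,12,13,14,15,24,25,26,27,28,29,30,31): 1⊕0⊕0⊕0⊕0⊕0⊕0⊕1⊕1⊕1⊕0⊕1⊕1⊕1⊕1⊕0 = 0
s16 (pos 16,17,18,19,20,21,22,23,24,25,26,27,28,29,30,31): 0⊕0⊕1⊕0⊕1⊕1⊕0⊕1⊕1⊕1⊕0⊕1⊕1⊕1⊕1⊕0 = 0
Syndrome s16…s1 = 00101 → error at position 5.
Flip position 5: 1010011100000010010110111011110 → 1010111100000010010110111011110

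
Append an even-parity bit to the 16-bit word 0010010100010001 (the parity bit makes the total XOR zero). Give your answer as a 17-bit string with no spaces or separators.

00100101000100011

XOR of the 16 data bits: 0⊕0⊕1⊕0⊕0⊕1⊕0⊕1⊕0⊕0⊕0⊕1⊕0⊕0⊕0⊕1 = 1
Parity bit = 1 (so all 17 bits XOR to 0).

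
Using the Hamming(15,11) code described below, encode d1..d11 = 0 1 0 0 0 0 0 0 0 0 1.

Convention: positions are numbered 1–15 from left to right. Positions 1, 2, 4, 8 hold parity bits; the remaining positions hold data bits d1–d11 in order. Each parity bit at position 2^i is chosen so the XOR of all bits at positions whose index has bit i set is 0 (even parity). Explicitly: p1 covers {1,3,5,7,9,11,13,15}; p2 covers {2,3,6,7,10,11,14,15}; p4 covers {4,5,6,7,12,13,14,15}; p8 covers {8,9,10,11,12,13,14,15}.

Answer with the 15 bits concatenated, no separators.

Place data at non-parity positions: p1 p2 0 p4 1 0 0 p8 0 0 0 0 0 0 1
p1 (pos 1,3,5,7,9,11,13,15): XOR of data positions = 0⊕1⊕0⊕0⊕0⊕0⊕1 = 0
p2 (pos 2,3,6,7,10,11,14,15): XOR of data positions = 0⊕0⊕0⊕0⊕0⊕0⊕1 = 1
p4 (pos 4,5,6,7,12,13,14,15): XOR of data positions = 1⊕0⊕0⊕0⊕0⊕0⊕1 = 0
p8 (pos 8,9,10,11,12,13,14,15): XOR of data positions = 0⊕0⊕0⊕0⊕0⊕0⊕1 = 1
Codeword: 010010010000001

010010010000001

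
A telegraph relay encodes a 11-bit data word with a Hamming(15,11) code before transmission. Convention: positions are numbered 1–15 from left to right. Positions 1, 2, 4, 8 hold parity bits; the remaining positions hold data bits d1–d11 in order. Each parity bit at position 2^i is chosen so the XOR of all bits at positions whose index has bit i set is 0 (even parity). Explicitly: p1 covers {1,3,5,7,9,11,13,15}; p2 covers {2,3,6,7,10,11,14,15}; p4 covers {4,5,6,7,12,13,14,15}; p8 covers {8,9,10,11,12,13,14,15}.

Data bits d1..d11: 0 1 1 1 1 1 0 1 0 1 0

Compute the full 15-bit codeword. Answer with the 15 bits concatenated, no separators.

Place data at non-parity positions: p1 p2 0 p4 1 1 1 p8 1 1 0 1 0 1 0
p1 (pos 1,3,5,7,9,11,13,15): XOR of data positions = 0⊕1⊕1⊕1⊕0⊕0⊕0 = 1
p2 (pos 2,3,6,7,10,11,14,15): XOR of data positions = 0⊕1⊕1⊕1⊕0⊕1⊕0 = 0
p4 (pos 4,5,6,7,12,13,14,15): XOR of data positions = 1⊕1⊕1⊕1⊕0⊕1⊕0 = 1
p8 (pos 8,9,10,11,12,13,14,15): XOR of data positions = 1⊕1⊕0⊕1⊕0⊕1⊕0 = 0
Codeword: 100111101101010

100111101101010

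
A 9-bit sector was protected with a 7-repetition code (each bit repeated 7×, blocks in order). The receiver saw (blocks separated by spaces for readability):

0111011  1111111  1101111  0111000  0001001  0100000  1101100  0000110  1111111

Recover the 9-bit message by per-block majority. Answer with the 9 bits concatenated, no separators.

111000101

Block 1 (0111011): 5 ones → 1
Block 2 (1111111): 7 ones → 1
Block 3 (1101111): 6 ones → 1
Block 4 (0111000): 3 ones → 0
Block 5 (0001001): 2 ones → 0
Block 6 (0100000): 1 one → 0
Block 7 (1101100): 4 ones → 1
Block 8 (0000110): 2 ones → 0
Block 9 (1111111): 7 ones → 1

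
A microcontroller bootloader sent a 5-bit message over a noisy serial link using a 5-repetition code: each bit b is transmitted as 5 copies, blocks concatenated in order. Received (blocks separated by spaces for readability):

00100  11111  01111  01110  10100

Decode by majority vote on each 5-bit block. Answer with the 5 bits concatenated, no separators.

01110

Block 1 (00100): 1 one → 0
Block 2 (11111): 5 ones → 1
Block 3 (01111): 4 ones → 1
Block 4 (01110): 3 ones → 1
Block 5 (10100): 2 ones → 0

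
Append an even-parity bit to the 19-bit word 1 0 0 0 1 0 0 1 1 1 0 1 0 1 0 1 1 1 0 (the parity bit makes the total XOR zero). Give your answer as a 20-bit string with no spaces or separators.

10001001110101011100

XOR of the 19 data bits: 1⊕0⊕0⊕0⊕1⊕0⊕0⊕1⊕1⊕1⊕0⊕1⊕0⊕1⊕0⊕1⊕1⊕1⊕0 = 0
Parity bit = 0 (so all 20 bits XOR to 0).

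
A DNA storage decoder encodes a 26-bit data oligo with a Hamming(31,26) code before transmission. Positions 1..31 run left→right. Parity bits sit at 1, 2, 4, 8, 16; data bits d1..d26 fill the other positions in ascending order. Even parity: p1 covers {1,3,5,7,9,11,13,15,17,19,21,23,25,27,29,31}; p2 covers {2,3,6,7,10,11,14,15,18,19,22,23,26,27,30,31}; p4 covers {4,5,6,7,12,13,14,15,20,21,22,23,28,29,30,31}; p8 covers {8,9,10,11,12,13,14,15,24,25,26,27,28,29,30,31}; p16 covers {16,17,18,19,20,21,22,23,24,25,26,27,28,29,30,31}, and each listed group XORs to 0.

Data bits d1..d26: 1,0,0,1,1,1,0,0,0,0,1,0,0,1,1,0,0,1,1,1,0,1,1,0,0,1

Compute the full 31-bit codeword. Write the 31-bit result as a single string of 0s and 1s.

Place data at non-parity positions: p1 p2 1 p4 0 0 1 p8 1 1 0 0 0 0 1 p16 0 0 1 1 0 0 1 1 1 0 1 1 0 0 1
p1 (pos 1,3,5,7,9,11,13,15,17,19,21,23,25,27,29,31): XOR of data positions = 1⊕0⊕1⊕1⊕0⊕0⊕1⊕0⊕1⊕0⊕1⊕1⊕1⊕0⊕1 = 1
p2 (pos 2,3,6,7,10,11,14,15,18,19,22,23,26,27,30,31): XOR of data positions = 1⊕0⊕1⊕1⊕0⊕0⊕1⊕0⊕1⊕0⊕1⊕0⊕1⊕0⊕1 = 0
p4 (pos 4,5,6,7,12,13,14,15,20,21,22,23,28,29,30,31): XOR of data positions = 0⊕0⊕1⊕0⊕0⊕0⊕1⊕1⊕0⊕0⊕1⊕1⊕0⊕0⊕1 = 0
p8 (pos 8,9,10,11,12,13,14,15,24,25,26,27,28,29,30,31): XOR of data positions = 1⊕1⊕0⊕0⊕0⊕0⊕1⊕1⊕1⊕0⊕1⊕1⊕0⊕0⊕1 = 0
p16 (pos 16,17,18,19,20,21,22,23,24,25,26,27,28,29,30,31): XOR of data positions = 0⊕0⊕1⊕1⊕0⊕0⊕1⊕1⊕1⊕0⊕1⊕1⊕0⊕0⊕1 = 0
Codeword: 1010001011000010001100111011001

1010001011000010001100111011001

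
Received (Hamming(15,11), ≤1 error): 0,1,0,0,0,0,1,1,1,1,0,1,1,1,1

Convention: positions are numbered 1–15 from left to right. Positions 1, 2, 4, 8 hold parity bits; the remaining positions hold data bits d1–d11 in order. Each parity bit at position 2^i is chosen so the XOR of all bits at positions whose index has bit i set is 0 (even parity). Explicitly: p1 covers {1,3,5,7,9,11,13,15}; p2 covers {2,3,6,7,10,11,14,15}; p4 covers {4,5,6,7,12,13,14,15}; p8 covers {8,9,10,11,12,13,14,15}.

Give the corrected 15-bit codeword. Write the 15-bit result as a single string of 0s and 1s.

s1 (pos 1,3,5,7,9,11,13,15): 0⊕0⊕0⊕1⊕1⊕0⊕1⊕1 = 0
s2 (pos 2,3,6,7,10,11,14,15): 1⊕0⊕0⊕1⊕1⊕0⊕1⊕1 = 1
s4 (pos 4,5,6,7,12,13,14,15): 0⊕0⊕0⊕1⊕1⊕1⊕1⊕1 = 1
s8 (pos 8,9,10,11,12,13,14,15): 1⊕1⊕1⊕0⊕1⊕1⊕1⊕1 = 1
Syndrome s8…s1 = 1110 → error at position 14.
Flip position 14: 010000111101111 → 010000111101101

010000111101101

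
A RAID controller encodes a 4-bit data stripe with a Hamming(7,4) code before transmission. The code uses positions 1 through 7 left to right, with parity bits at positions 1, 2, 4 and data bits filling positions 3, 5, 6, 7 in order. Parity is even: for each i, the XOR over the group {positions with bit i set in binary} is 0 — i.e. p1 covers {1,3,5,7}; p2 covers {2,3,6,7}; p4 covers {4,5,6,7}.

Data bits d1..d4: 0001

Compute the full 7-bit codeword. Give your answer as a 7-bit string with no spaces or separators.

Place data at non-parity positions: p1 p2 0 p4 0 0 1
p1 (pos 1,3,5,7): XOR of data positions = 0⊕0⊕1 = 1
p2 (pos 2,3,6,7): XOR of data positions = 0⊕0⊕1 = 1
p4 (pos 4,5,6,7): XOR of data positions = 0⊕0⊕1 = 1
Codeword: 1101001

1101001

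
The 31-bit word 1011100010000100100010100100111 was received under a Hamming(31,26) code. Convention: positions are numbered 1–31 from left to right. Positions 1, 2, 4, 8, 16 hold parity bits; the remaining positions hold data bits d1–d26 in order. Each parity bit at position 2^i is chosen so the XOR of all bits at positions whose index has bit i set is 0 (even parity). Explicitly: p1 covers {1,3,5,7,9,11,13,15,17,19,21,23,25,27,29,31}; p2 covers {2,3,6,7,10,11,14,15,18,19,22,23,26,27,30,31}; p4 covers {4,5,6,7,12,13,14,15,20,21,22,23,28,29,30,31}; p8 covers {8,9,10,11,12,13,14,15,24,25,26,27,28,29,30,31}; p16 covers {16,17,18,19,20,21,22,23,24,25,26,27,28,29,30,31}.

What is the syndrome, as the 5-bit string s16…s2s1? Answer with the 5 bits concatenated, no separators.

s1 (pos 1,3,5,7,9,11,13,15,17,19,21,23,25,27,29,31): 1⊕1⊕1⊕0⊕1⊕0⊕0⊕0⊕1⊕0⊕1⊕1⊕0⊕0⊕1⊕1 = 1
s2 (pos 2,3,6,7,10,11,14,15,18,19,22,23,26,27,30,31): 0⊕1⊕0⊕0⊕0⊕0⊕1⊕0⊕0⊕0⊕0⊕1⊕1⊕0⊕1⊕1 = 0
s4 (pos 4,5,6,7,12,13,14,15,20,21,22,23,28,29,30,31): 1⊕1⊕0⊕0⊕0⊕0⊕1⊕0⊕0⊕1⊕0⊕1⊕0⊕1⊕1⊕1 = 0
s8 (pos 8,9,10,11,12,13,14,15,24,25,26,27,28,29,30,31): 0⊕1⊕0⊕0⊕0⊕0⊕1⊕0⊕0⊕0⊕1⊕0⊕0⊕1⊕1⊕1 = 0
s16 (pos 16,17,18,19,20,21,22,23,24,25,26,27,28,29,30,31): 0⊕1⊕0⊕0⊕0⊕1⊕0⊕1⊕0⊕0⊕1⊕0⊕0⊕1⊕1⊕1 = 1
Syndrome s16…s1 = 10001 → error at position 17.

10001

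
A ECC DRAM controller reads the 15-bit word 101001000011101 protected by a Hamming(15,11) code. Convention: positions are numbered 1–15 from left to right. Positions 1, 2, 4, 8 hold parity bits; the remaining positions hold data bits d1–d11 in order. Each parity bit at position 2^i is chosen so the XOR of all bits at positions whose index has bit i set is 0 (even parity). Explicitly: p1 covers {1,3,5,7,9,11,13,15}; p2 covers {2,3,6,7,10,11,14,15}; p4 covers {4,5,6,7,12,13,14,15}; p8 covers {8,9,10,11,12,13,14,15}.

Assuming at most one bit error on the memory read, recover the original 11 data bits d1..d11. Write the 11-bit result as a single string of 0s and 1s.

s1 (pos 1,3,5,7,9,11,13,15): 1⊕1⊕0⊕0⊕0⊕1⊕1⊕1 = 1
s2 (pos 2,3,6,7,10,11,14,15): 0⊕1⊕1⊕0⊕0⊕1⊕0⊕1 = 0
s4 (pos 4,5,6,7,12,13,14,15): 0⊕0⊕1⊕0⊕1⊕1⊕0⊕1 = 0
s8 (pos 8,9,10,11,12,13,14,15): 0⊕0⊕0⊕1⊕1⊕1⊕0⊕1 = 0
Syndrome s8…s1 = 0001 → error at position 1.
Flip position 1: 101001000011101 → 001001000011101
Read data bits from positions 3,5,6,7,9,10,11,12,13,14,15: 10100011101

10100011101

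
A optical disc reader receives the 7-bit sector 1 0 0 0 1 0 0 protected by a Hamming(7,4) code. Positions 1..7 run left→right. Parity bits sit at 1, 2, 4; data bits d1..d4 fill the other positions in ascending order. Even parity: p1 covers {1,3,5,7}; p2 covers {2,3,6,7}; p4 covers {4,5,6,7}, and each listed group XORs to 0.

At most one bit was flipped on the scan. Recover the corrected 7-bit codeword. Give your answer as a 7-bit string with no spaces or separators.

1001100

s1 (pos 1,3,5,7): 1⊕0⊕1⊕0 = 0
s2 (pos 2,3,6,7): 0⊕0⊕0⊕0 = 0
s4 (pos 4,5,6,7): 0⊕1⊕0⊕0 = 1
Syndrome s4…s1 = 100 → error at position 4.
Flip position 4: 1000100 → 1001100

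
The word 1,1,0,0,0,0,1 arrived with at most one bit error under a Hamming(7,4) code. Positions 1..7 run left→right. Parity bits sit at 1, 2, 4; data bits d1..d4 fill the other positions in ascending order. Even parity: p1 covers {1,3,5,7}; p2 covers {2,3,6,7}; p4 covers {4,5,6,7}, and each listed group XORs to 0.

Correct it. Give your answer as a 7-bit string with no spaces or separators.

s1 (pos 1,3,5,7): 1⊕0⊕0⊕1 = 0
s2 (pos 2,3,6,7): 1⊕0⊕0⊕1 = 0
s4 (pos 4,5,6,7): 0⊕0⊕0⊕1 = 1
Syndrome s4…s1 = 100 → error at position 4.
Flip position 4: 1100001 → 1101001

1101001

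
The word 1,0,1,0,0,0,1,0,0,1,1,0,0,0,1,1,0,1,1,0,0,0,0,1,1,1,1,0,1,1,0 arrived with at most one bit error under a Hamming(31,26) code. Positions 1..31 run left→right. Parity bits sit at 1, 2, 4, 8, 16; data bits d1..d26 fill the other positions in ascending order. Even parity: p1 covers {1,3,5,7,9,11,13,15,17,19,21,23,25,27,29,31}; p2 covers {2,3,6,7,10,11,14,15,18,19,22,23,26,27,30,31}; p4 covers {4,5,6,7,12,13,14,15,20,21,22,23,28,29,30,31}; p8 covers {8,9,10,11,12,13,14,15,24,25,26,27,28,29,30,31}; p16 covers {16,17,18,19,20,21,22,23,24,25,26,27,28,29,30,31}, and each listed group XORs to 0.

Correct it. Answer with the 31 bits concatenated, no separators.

s1 (pos 1,3,5,7,9,11,13,15,17,19,21,23,25,27,29,31): 1⊕1⊕0⊕1⊕0⊕1⊕0⊕1⊕0⊕1⊕0⊕0⊕1⊕1⊕1⊕0 = 1
s2 (pos 2,3,6,7,10,11,14,15,18,19,22,23,26,27,30,31): 0⊕1⊕0⊕1⊕1⊕1⊕0⊕1⊕1⊕1⊕0⊕0⊕1⊕1⊕1⊕0 = 0
s4 (pos 4,5,6,7,12,13,14,15,20,21,22,23,28,29,30,31): 0⊕0⊕0⊕1⊕0⊕0⊕0⊕1⊕0⊕0⊕0⊕0⊕0⊕1⊕1⊕0 = 0
s8 (pos 8,9,10,11,12,13,14,15,24,25,26,27,28,29,30,31): 0⊕0⊕1⊕1⊕0⊕0⊕0⊕1⊕1⊕1⊕1⊕1⊕0⊕1⊕1⊕0 = 1
s16 (pos 16,17,18,19,20,21,22,23,24,25,26,27,28,29,30,31): 1⊕0⊕1⊕1⊕0⊕0⊕0⊕0⊕1⊕1⊕1⊕1⊕0⊕1⊕1⊕0 = 1
Syndrome s16…s1 = 11001 → error at position 25.
Flip position 25: 1010001001100011011000011110110 → 1010001001100011011000010110110

1010001001100011011000010110110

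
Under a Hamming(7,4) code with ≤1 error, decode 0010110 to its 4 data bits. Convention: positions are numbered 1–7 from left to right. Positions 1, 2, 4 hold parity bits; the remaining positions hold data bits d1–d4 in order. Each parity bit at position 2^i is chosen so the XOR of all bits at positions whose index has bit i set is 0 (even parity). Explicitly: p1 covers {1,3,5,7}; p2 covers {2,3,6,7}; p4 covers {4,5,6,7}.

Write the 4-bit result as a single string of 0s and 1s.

s1 (pos 1,3,5,7): 0⊕1⊕1⊕0 = 0
s2 (pos 2,3,6,7): 0⊕1⊕1⊕0 = 0
s4 (pos 4,5,6,7): 0⊕1⊕1⊕0 = 0
Syndrome s4…s1 = 000 → no error.
Read data bits from positions 3,5,6,7: 1110

1110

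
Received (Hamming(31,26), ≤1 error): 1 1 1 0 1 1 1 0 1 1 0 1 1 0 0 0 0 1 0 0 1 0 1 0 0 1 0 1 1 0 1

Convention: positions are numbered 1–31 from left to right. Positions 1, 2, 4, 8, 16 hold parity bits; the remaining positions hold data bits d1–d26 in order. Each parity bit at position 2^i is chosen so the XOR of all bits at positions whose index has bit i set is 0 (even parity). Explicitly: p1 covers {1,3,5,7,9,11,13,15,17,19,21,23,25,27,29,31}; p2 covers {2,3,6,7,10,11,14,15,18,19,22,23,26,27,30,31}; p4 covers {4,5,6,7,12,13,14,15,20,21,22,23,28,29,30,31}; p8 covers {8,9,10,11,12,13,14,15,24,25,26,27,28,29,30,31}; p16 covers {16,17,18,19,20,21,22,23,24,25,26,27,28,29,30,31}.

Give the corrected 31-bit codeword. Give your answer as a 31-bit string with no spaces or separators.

1110111011011000000010100101101

s1 (pos 1,3,5,7,9,11,13,15,17,19,21,23,25,27,29,31): 1⊕1⊕1⊕1⊕1⊕0⊕1⊕0⊕0⊕0⊕1⊕1⊕0⊕0⊕1⊕1 = 0
s2 (pos 2,3,6,7,10,11,14,15,18,19,22,23,26,27,30,31): 1⊕1⊕1⊕1⊕1⊕0⊕0⊕0⊕1⊕0⊕0⊕1⊕1⊕0⊕0⊕1 = 1
s4 (pos 4,5,6,7,12,13,14,15,20,21,22,23,28,29,30,31): 0⊕1⊕1⊕1⊕1⊕1⊕0⊕0⊕0⊕1⊕0⊕1⊕1⊕1⊕0⊕1 = 0
s8 (pos 8,9,10,11,12,13,14,15,24,25,26,27,28,29,30,31): 0⊕1⊕1⊕0⊕1⊕1⊕0⊕0⊕0⊕0⊕1⊕0⊕1⊕1⊕0⊕1 = 0
s16 (pos 16,17,18,19,20,21,22,23,24,25,26,27,28,29,30,31): 0⊕0⊕1⊕0⊕0⊕1⊕0⊕1⊕0⊕0⊕1⊕0⊕1⊕1⊕0⊕1 = 1
Syndrome s16…s1 = 10010 → error at position 18.
Flip position 18: 1110111011011000010010100101101 → 1110111011011000000010100101101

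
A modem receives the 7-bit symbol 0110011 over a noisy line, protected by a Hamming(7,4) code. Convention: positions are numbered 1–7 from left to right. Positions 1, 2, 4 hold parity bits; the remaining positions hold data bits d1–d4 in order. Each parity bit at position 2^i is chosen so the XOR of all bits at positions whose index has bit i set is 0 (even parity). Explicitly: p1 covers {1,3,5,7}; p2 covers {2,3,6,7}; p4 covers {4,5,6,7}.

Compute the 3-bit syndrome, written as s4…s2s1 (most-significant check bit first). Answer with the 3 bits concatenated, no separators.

000

s1 (pos 1,3,5,7): 0⊕1⊕0⊕1 = 0
s2 (pos 2,3,6,7): 1⊕1⊕1⊕1 = 0
s4 (pos 4,5,6,7): 0⊕0⊕1⊕1 = 0
Syndrome s4…s1 = 000 → no error.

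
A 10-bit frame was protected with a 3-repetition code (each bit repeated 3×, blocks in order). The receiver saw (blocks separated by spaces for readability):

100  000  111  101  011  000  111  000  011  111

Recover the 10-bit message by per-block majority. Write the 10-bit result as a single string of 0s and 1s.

Block 1 (100): 1 one → 0
Block 2 (000): 0 ones → 0
Block 3 (111): 3 ones → 1
Block 4 (101): 2 ones → 1
Block 5 (011): 2 ones → 1
Block 6 (000): 0 ones → 0
Block 7 (111): 3 ones → 1
Block 8 (000): 0 ones → 0
Block 9 (011): 2 ones → 1
Block 10 (111): 3 ones → 1

0011101011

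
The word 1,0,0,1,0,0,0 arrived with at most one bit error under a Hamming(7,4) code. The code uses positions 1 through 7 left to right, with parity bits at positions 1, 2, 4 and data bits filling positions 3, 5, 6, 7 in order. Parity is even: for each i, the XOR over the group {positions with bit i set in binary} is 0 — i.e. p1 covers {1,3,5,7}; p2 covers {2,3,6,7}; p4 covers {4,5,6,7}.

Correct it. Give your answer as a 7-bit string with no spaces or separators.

1001100

s1 (pos 1,3,5,7): 1⊕0⊕0⊕0 = 1
s2 (pos 2,3,6,7): 0⊕0⊕0⊕0 = 0
s4 (pos 4,5,6,7): 1⊕0⊕0⊕0 = 1
Syndrome s4…s1 = 101 → error at position 5.
Flip position 5: 1001000 → 1001100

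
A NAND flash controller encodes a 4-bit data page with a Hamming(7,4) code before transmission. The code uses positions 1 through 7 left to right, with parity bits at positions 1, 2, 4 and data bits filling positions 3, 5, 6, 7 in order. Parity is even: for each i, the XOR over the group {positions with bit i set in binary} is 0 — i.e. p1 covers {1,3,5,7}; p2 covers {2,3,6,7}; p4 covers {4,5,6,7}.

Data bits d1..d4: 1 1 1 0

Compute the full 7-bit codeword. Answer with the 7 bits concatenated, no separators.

Place data at non-parity positions: p1 p2 1 p4 1 1 0
p1 (pos 1,3,5,7): XOR of data positions = 1⊕1⊕0 = 0
p2 (pos 2,3,6,7): XOR of data positions = 1⊕1⊕0 = 0
p4 (pos 4,5,6,7): XOR of data positions = 1⊕1⊕0 = 0
Codeword: 0010110

0010110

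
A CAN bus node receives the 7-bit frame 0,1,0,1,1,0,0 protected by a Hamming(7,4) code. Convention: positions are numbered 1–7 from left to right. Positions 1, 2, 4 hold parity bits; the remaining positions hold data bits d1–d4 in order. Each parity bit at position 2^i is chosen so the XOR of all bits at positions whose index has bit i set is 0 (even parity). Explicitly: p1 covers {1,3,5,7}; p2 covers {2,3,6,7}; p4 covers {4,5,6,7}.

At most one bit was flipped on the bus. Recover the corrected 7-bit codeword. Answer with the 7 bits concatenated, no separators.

0111100

s1 (pos 1,3,5,7): 0⊕0⊕1⊕0 = 1
s2 (pos 2,3,6,7): 1⊕0⊕0⊕0 = 1
s4 (pos 4,5,6,7): 1⊕1⊕0⊕0 = 0
Syndrome s4…s1 = 011 → error at position 3.
Flip position 3: 0101100 → 0111100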